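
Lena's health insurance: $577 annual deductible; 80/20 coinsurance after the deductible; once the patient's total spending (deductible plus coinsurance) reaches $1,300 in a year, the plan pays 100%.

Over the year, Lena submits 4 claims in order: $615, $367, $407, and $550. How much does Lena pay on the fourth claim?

$110

#1 ($615): deductible takes $577, $38 remains; 20% of $38 = $7.60. Cost to patient: $584.60. OOP to date $584.60.
#2 ($367): deductible already satisfied, so patient's share is 20% × $367 = $73.40. Patient owes $73.40 (running OOP $658).
#3 ($407): deductible already satisfied, so patient's share is 20% × $407 = $81.40. Patient owes $81.40 (running OOP $739.40).
#4 ($550): deductible met; 20% of $550 = $110. Patient owes $110 (running OOP $849.40).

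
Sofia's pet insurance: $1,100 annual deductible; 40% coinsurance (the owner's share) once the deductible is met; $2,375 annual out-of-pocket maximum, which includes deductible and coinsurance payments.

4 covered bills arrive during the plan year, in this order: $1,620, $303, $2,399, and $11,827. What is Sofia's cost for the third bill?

$945.80

Claim 1 — $1,620: $1,100 to deductible, leaving $520; owner's 40% is $208. Cost to owner: $1,308. OOP to date $1,308.
Claim 2 — $303: deductible already satisfied, so owner's share is 40% × $303 = $121.20. Owner owes $121.20 (running OOP $1,429.20).
Claim 3 — $2,399: 40% coinsurance on $2,399 = $959.60. OOP would hit $2,388.80 > $2,375, so the cap limits the owner to $2,375 − $1,429.20 = $945.80.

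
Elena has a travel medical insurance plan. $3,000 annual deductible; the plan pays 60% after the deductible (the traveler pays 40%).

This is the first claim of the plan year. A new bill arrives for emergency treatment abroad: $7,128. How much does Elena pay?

$4,651.20

Nothing has been paid toward the $3,000 deductible, so the first $3,000 of this charge is applied there.
The remaining $4,128 (= $7,128 − $3,000) moves to coinsurance.
Traveler's 40% share of $4,128 is $1,651.20.
So the traveler owes $3,000 + $1,651.20 = $4,651.20.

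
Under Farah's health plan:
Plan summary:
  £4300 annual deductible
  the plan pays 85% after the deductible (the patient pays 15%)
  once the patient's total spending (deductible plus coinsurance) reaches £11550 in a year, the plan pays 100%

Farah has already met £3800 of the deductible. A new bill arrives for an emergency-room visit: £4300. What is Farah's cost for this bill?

Remaining deductible: £4300 − £3800 = £500.
That leaves £4300 − £500 = £3800 for coinsurance.
Coinsurance: £3800 × 15% = £570.
So the patient owes £500 + £570 = £1070 before any cap.
Cumulative spending £3800 + £1070 = £4870 stays under the £11550 maximum.

£1070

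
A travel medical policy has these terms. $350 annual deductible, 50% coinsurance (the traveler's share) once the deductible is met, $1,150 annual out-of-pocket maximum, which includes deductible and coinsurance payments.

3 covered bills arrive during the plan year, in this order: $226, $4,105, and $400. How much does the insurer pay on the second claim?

Claim 1 — $226: all of it applies to the deductible. Cost to traveler: $226. OOP to date $226. Insurer: $226 − $226 = $0.
Claim 2 — $4,105: $124 to deductible, leaving $3,981; 50% of $3,981 = $1,990.50. Deductible plus coinsurance: $124 + $1,990.50 = $2,114.50. OOP would hit $2,340.50 > $1,150, so the cap limits the traveler to $1,150 − $226 = $924. Plan pays $4,105 − $924 = $3,181.

$3,181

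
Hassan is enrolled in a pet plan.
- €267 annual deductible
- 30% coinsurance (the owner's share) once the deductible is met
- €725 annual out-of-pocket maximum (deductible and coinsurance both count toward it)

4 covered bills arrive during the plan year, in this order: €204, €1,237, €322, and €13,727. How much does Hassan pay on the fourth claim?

€9.20

Claim 1 — €204: entire amount goes to the deductible. Owner pays €204; OOP now €204.
Claim 2 — €1,237: deductible takes €63, €1,174 remains; owner's 30% is €352.20. Owner pays €415.20; OOP now €619.20.
Claim 3 — €322: deductible already satisfied, so owner's share is 30% × €322 = €96.60. Owner owes €96.60 (running OOP €715.80).
Claim 4 — €13,727: deductible already satisfied, so owner's share is 30% × €13,727 = €4,118.10. Adding that to €715.80 gives €4,833.90, past the €725 cap; owner pays only €725 − €715.80 = €9.20.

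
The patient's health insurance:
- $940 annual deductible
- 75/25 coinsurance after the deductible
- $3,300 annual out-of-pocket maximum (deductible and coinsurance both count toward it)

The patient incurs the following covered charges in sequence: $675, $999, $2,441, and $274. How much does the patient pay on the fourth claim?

$68.50

Bill 1, $675: entire amount goes to the deductible. Patient pays $675; OOP now $675.
Bill 2, $999: deductible takes $265, $734 remains; patient's 25% is $183.50. Patient pays $448.50; OOP now $1,123.50.
Bill 3, $2,441: deductible already satisfied, so patient's share is 25% × $2,441 = $610.25. Patient owes $610.25 (running OOP $1,733.75).
Bill 4, $274: deductible already satisfied, so patient's share is 25% × $274 = $68.50. Patient pays $68.50; OOP now $1,802.25.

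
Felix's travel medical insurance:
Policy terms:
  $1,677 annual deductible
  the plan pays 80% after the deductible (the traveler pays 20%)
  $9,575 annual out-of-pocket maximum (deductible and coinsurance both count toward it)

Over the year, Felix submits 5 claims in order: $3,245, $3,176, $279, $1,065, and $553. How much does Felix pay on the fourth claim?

Claim 1 — $3,245: $1,677 to deductible, leaving $1,568; 20% of $1,568 = $313.60. Cost to traveler: $1,990.60. OOP to date $1,990.60.
Claim 2 — $3,176: deductible already satisfied, so traveler's share is 20% × $3,176 = $635.20. Traveler pays $635.20; OOP now $2,625.80.
Claim 3 — $279: 20% coinsurance on $279 = $55.80. Traveler pays $55.80; OOP now $2,681.60.
Claim 4 — $1,065: 20% coinsurance on $1,065 = $213. Traveler owes $213 (running OOP $2,894.60).

$213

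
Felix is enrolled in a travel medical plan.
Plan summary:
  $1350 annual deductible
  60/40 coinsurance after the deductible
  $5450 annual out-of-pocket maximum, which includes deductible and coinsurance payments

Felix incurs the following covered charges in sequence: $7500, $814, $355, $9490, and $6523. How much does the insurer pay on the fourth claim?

Bill 1, $7500: deductible takes $1350, $6150 remains; traveler's 40% is $2460. Traveler owes $3810 (running OOP $3810). Insurer: $7500 − $3810 = $3690.
Bill 2, $814: 40% coinsurance on $814 = $325.60. Traveler pays $325.60; OOP now $4135.60. Plan pays $814 − $325.60 = $488.40.
Bill 3, $355: 40% coinsurance on $355 = $142. Cost to traveler: $142. OOP to date $4277.60. Insurer: $355 − $142 = $213.
Bill 4, $9490: 40% coinsurance on $9490 = $3796. OOP would hit $8073.60 > $5450, so the cap limits the traveler to $5450 − $4277.60 = $1172.40. Insurer: $9490 − $1172.40 = $8317.60.

$8317.60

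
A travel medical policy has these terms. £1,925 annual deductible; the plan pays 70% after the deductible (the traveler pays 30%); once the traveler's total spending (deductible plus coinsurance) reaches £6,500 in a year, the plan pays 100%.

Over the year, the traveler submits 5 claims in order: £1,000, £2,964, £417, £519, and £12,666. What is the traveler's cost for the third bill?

£125.10

Claim 1 — £1,000: all of it applies to the deductible. Traveler pays £1,000; OOP now £1,000.
Claim 2 — £2,964: £925 to deductible, leaving £2,039; traveler's 30% is £611.70. Traveler owes £1,536.70 (running OOP £2,536.70).
Claim 3 — £417: deductible met; 30% of £417 = £125.10. Cost to traveler: £125.10. OOP to date £2,661.80.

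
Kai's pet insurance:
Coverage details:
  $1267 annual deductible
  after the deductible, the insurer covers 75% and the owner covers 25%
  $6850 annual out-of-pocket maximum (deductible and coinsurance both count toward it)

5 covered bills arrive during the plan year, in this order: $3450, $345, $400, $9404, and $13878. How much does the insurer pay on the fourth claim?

$7053

Claim 1 — $3450: $1267 to deductible, leaving $2183; coinsurance $2183 × 25% = $545.75. Cost to owner: $1812.75. OOP to date $1812.75. Plan pays $3450 − $1812.75 = $1637.25.
Claim 2 — $345: 25% coinsurance on $345 = $86.25. Owner pays $86.25; OOP now $1899. Plan pays $345 − $86.25 = $258.75.
Claim 3 — $400: deductible met; 25% of $400 = $100. Owner owes $100 (running OOP $1999). Plan pays $400 − $100 = $300.
Claim 4 — $9404: deductible already satisfied, so owner's share is 25% × $9404 = $2351. Owner pays $2351; OOP now $4350. Plan pays $9404 − $2351 = $7053.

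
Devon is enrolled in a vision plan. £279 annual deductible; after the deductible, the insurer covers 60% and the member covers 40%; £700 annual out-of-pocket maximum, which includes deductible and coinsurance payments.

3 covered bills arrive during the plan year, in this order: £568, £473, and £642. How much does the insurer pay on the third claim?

£525.80

Bill 1, £568: £279 to deductible, leaving £289; coinsurance £289 × 40% = £115.60. Member pays £394.60; OOP now £394.60. Insurer: £568 − £394.60 = £173.40.
Bill 2, £473: deductible already satisfied, so member's share is 40% × £473 = £189.20. Member pays £189.20; OOP now £583.80. Plan pays £473 − £189.20 = £283.80.
Bill 3, £642: 40% coinsurance on £642 = £256.80. That would push OOP to £840.60, over the £700 cap, so member pays £700 − £583.80 = £116.20. Plan pays £642 − £116.20 = £525.80.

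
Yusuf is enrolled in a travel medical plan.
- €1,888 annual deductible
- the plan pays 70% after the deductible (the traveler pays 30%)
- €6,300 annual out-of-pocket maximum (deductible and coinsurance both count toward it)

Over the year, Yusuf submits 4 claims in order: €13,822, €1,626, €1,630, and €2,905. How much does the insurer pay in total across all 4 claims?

€13,683

Claim 1 — €13,822: deductible takes €1,888, €11,934 remains; traveler's 30% is €3,580.20. Traveler owes €5,468.20 (running OOP €5,468.20). Insurer: €13,822 − €5,468.20 = €8,353.80.
Claim 2 — €1,626: deductible met; 30% of €1,626 = €487.80. Traveler owes €487.80 (running OOP €5,956). Insurer: €1,626 − €487.80 = €1,138.20.
Claim 3 — €1,630: deductible met; 30% of €1,630 = €489. Adding that to €5,956 gives €6,445, past the €6,300 cap; traveler pays only €6,300 − €5,956 = €344. Plan pays €1,630 − €344 = €1,286.
Claim 4 — €2,905: deductible met; 30% of €2,905 = €871.50. OOP would hit €7,171.50 > €6,300, so the cap limits the traveler to €6,300 − €6,300 = €0. Insurer: €2,905 − €0 = €2,905.
Insurer total = bills − traveler's total = €19,983 − €6,300 = €13,683.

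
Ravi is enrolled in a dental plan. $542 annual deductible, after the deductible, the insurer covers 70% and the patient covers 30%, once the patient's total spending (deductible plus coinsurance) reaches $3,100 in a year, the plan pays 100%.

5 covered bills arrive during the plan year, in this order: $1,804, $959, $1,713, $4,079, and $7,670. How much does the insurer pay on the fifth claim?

Claim 1 — $1,804: deductible takes $542, $1,262 remains; coinsurance $1,262 × 30% = $378.60. Patient owes $920.60 (running OOP $920.60). Insurer: $1,804 − $920.60 = $883.40.
Claim 2 — $959: deductible already satisfied, so patient's share is 30% × $959 = $287.70. Cost to patient: $287.70. OOP to date $1,208.30. Plan pays $959 − $287.70 = $671.30.
Claim 3 — $1,713: 30% coinsurance on $1,713 = $513.90. Patient owes $513.90 (running OOP $1,722.20). Insurer: $1,713 − $513.90 = $1,199.10.
Claim 4 — $4,079: 30% coinsurance on $4,079 = $1,223.70. Cost to patient: $1,223.70. OOP to date $2,945.90. Insurer: $4,079 − $1,223.70 = $2,855.30.
Claim 5 — $7,670: deductible already satisfied, so patient's share is 30% × $7,670 = $2,301. That would push OOP to $5,246.90, over the $3,100 cap, so patient pays $3,100 − $2,945.90 = $154.10. Insurer: $7,670 − $154.10 = $7,515.90.

$7,515.90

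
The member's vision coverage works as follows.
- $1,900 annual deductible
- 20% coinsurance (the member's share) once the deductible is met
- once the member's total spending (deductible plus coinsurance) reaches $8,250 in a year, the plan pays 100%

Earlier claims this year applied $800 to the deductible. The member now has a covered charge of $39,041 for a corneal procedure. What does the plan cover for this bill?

$31,591

$800 of the $1,900 deductible is already met, leaving $1,100.
That leaves $39,041 − $1,100 = $37,941 for coinsurance.
Member's 20% share of $37,941 is $7,588.20.
Member responsibility before any cap: $1,100 + $7,588.20 = $8,688.20.
Adding $8,688.20 to the $800 already spent would give $9,488.20, which exceeds the $8,250 cap; the member pays just $8,250 − $800 = $7,450.
Insurer pays the balance: $39,041 − $7,450 = $31,591.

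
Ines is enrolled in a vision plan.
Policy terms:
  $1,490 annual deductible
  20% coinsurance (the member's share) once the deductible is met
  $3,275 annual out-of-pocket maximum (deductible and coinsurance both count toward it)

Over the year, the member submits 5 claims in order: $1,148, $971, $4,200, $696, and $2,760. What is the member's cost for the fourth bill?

$139.20

Bill 1, $1,148: fully absorbed by the deductible. Member pays $1,148; OOP now $1,148.
Bill 2, $971: $342 to deductible, leaving $629; 20% of $629 = $125.80. Member owes $467.80 (running OOP $1,615.80).
Bill 3, $4,200: deductible already satisfied, so member's share is 20% × $4,200 = $840. Cost to member: $840. OOP to date $2,455.80.
Bill 4, $696: 20% coinsurance on $696 = $139.20. Member owes $139.20 (running OOP $2,595).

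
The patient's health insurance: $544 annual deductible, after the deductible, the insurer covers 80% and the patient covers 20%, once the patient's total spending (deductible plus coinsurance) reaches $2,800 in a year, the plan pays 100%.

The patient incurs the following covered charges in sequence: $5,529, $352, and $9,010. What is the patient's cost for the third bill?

Claim 1 — $5,529: $544 finishes the deductible; $4,985 goes to coinsurance; 20% of $4,985 = $997. Patient owes $1,541 (running OOP $1,541).
Claim 2 — $352: deductible met; 20% of $352 = $70.40. Patient pays $70.40; OOP now $1,611.40.
Claim 3 — $9,010: deductible already satisfied, so patient's share is 20% × $9,010 = $1,802. OOP would hit $3,413.40 > $2,800, so the cap limits the patient to $2,800 − $1,611.40 = $1,188.60.

$1,188.60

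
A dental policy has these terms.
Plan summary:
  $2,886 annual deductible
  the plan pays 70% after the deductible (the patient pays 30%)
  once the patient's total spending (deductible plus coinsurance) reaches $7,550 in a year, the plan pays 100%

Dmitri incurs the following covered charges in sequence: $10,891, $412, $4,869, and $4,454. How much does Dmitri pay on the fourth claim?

Bill 1, $10,891: $2,886 finishes the deductible; $8,005 goes to coinsurance; 30% of $8,005 = $2,401.50. Patient owes $5,287.50 (running OOP $5,287.50).
Bill 2, $412: deductible already satisfied, so patient's share is 30% × $412 = $123.60. Patient owes $123.60 (running OOP $5,411.10).
Bill 3, $4,869: deductible met; 30% of $4,869 = $1,460.70. Patient pays $1,460.70; OOP now $6,871.80.
Bill 4, $4,454: deductible already satisfied, so patient's share is 30% × $4,454 = $1,336.20. That would push OOP to $8,208, over the $7,550 cap, so patient pays $7,550 − $6,871.80 = $678.20.

$678.20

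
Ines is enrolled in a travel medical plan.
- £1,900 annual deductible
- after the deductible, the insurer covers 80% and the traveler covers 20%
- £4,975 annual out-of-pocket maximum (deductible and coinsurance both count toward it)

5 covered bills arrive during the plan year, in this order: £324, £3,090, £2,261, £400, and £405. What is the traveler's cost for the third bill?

#1 (£324): entire amount goes to the deductible. Cost to traveler: £324. OOP to date £324.
#2 (£3,090): £1,576 to deductible, leaving £1,514; 20% of £1,514 = £302.80. Traveler owes £1,878.80 (running OOP £2,202.80).
#3 (£2,261): 20% coinsurance on £2,261 = £452.20. Traveler pays £452.20; OOP now £2,655.

£452.20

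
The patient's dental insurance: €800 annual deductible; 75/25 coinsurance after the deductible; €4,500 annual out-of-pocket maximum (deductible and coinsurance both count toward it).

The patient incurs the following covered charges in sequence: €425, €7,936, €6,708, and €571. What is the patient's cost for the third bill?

Claim 1 — €425: all of it applies to the deductible. Cost to patient: €425. OOP to date €425.
Claim 2 — €7,936: €375 to deductible, leaving €7,561; patient's 25% is €1,890.25. Patient owes €2,265.25 (running OOP €2,690.25).
Claim 3 — €6,708: deductible met; 25% of €6,708 = €1,677. Cost to patient: €1,677. OOP to date €4,367.25.

€1,677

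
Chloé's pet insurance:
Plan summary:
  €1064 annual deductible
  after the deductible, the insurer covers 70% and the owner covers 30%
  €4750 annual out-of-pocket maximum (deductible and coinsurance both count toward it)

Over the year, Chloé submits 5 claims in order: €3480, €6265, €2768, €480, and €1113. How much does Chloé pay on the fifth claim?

€107.30

Claim 1 — €3480: €1064 finishes the deductible; €2416 goes to coinsurance; coinsurance €2416 × 30% = €724.80. Cost to owner: €1788.80. OOP to date €1788.80.
Claim 2 — €6265: deductible already satisfied, so owner's share is 30% × €6265 = €1879.50. Owner owes €1879.50 (running OOP €3668.30).
Claim 3 — €2768: deductible met; 30% of €2768 = €830.40. Cost to owner: €830.40. OOP to date €4498.70.
Claim 4 — €480: deductible met; 30% of €480 = €144. Owner pays €144; OOP now €4642.70.
Claim 5 — €1113: deductible met; 30% of €1113 = €333.90. OOP would hit €4976.60 > €4750, so the cap limits the owner to €4750 − €4642.70 = €107.30.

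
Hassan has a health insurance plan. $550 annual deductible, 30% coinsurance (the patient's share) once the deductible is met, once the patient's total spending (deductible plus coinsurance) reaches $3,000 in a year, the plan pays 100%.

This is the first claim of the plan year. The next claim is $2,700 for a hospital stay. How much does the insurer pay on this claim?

Nothing has been paid toward the $550 deductible, so the first $550 of this charge is applied there.
After the $550 deductible portion, $2,700 − $550 = $2,150 is subject to coinsurance.
Patient's 30% share of $2,150 is $645.
That puts the patient's cost at $550 + $645 = $1,195 before any cap.
Total out-of-pocket so far would be $0 + $1,195 = $1,195, below the $3,000 cap — no reduction.
The plan picks up $2,700 − $1,195 = $1,505.

$1,505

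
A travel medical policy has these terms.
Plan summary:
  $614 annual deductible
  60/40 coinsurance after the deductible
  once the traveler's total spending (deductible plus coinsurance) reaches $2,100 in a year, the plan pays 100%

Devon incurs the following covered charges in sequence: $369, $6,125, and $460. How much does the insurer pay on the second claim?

$4,394

Claim 1 ($369): all of it applies to the deductible. Traveler pays $369; OOP now $369. Insurer: $369 − $369 = $0.
Claim 2 ($6,125): $245 finishes the deductible; $5,880 goes to coinsurance; coinsurance $5,880 × 40% = $2,352. Together that's $245 + $2,352 = $2,597. Adding that to $369 gives $2,966, past the $2,100 cap; traveler pays only $2,100 − $369 = $1,731. Insurer: $6,125 − $1,731 = $4,394.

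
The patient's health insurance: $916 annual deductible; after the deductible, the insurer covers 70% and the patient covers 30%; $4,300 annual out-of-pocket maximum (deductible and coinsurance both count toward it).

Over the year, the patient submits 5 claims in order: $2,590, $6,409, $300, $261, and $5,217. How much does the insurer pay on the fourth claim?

$182.70

Claim 1 — $2,590: $916 finishes the deductible; $1,674 goes to coinsurance; coinsurance $1,674 × 30% = $502.20. Patient owes $1,418.20 (running OOP $1,418.20). Plan pays $2,590 − $1,418.20 = $1,171.80.
Claim 2 — $6,409: deductible met; 30% of $6,409 = $1,922.70. Cost to patient: $1,922.70. OOP to date $3,340.90. Plan pays $6,409 − $1,922.70 = $4,486.30.
Claim 3 — $300: deductible met; 30% of $300 = $90. Cost to patient: $90. OOP to date $3,430.90. Insurer: $300 − $90 = $210.
Claim 4 — $261: 30% coinsurance on $261 = $78.30. Patient pays $78.30; OOP now $3,509.20. Insurer: $261 − $78.30 = $182.70.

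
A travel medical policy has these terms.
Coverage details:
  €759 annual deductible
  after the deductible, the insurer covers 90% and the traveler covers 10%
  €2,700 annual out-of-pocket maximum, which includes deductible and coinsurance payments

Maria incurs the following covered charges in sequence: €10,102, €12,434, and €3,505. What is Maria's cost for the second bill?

€1,006.70

Claim 1 — €10,102: €759 finishes the deductible; €9,343 goes to coinsurance; 10% of €9,343 = €934.30. Traveler owes €1,693.30 (running OOP €1,693.30).
Claim 2 — €12,434: deductible already satisfied, so traveler's share is 10% × €12,434 = €1,243.40. That would push OOP to €2,936.70, over the €2,700 cap, so traveler pays €2,700 − €1,693.30 = €1,006.70.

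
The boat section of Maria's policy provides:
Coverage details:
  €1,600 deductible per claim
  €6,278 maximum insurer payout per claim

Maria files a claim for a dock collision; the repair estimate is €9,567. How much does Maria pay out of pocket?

€3,289

Subtract the deductible: €9,567 − €1,600 = €7,967.
Since €7,967 > €6,278, the payout is capped at €6,278.
Out of pocket: €9,567 − €6,278 = €3,289.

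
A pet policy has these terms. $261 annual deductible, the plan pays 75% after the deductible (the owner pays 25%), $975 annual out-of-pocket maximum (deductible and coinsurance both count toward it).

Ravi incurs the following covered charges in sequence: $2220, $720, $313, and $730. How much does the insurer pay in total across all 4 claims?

$3008

Bill 1, $2220: $261 finishes the deductible; $1959 goes to coinsurance; coinsurance $1959 × 25% = $489.75. Owner owes $750.75 (running OOP $750.75). Insurer: $2220 − $750.75 = $1469.25.
Bill 2, $720: 25% coinsurance on $720 = $180. Owner pays $180; OOP now $930.75. Insurer: $720 − $180 = $540.
Bill 3, $313: deductible already satisfied, so owner's share is 25% × $313 = $78.25. Adding that to $930.75 gives $1009, past the $975 cap; owner pays only $975 − $930.75 = $44.25. Plan pays $313 − $44.25 = $268.75.
Bill 4, $730: deductible already satisfied, so owner's share is 25% × $730 = $182.50. Adding that to $975 gives $1157.50, past the $975 cap; owner pays only $975 − $975 = $0. Plan pays $730 − $0 = $730.
Insurer total: $1469.25 + $540 + $268.75 + $730 = $3008.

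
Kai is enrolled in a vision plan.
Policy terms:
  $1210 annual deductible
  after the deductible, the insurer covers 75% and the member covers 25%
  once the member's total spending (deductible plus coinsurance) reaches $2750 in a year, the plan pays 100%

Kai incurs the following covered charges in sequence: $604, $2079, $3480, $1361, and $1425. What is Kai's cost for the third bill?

$870

Bill 1, $604: fully absorbed by the deductible. Cost to member: $604. OOP to date $604.
Bill 2, $2079: $606 to deductible, leaving $1473; coinsurance $1473 × 25% = $368.25. Member owes $974.25 (running OOP $1578.25).
Bill 3, $3480: deductible met; 25% of $3480 = $870. Member owes $870 (running OOP $2448.25).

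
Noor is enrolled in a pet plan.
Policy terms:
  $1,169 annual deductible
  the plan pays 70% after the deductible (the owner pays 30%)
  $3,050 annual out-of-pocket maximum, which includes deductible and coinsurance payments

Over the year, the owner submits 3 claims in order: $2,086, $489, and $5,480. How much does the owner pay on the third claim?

#1 ($2,086): $1,169 to deductible, leaving $917; coinsurance $917 × 30% = $275.10. Owner pays $1,444.10; OOP now $1,444.10.
#2 ($489): deductible already satisfied, so owner's share is 30% × $489 = $146.70. Owner pays $146.70; OOP now $1,590.80.
#3 ($5,480): deductible met; 30% of $5,480 = $1,644. That would push OOP to $3,234.80, over the $3,050 cap, so owner pays $3,050 − $1,590.80 = $1,459.20.

$1,459.20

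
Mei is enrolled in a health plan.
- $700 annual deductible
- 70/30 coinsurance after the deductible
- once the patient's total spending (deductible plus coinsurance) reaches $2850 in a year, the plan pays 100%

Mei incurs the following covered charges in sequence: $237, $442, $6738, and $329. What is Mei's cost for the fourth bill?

$98.70

Claim 1 — $237: all of it applies to the deductible. Patient pays $237; OOP now $237.
Claim 2 — $442: fully absorbed by the deductible. Patient owes $442 (running OOP $679).
Claim 3 — $6738: $21 finishes the deductible; $6717 goes to coinsurance; 30% of $6717 = $2015.10. Patient pays $2036.10; OOP now $2715.10.
Claim 4 — $329: deductible already satisfied, so patient's share is 30% × $329 = $98.70. Patient pays $98.70; OOP now $2813.80.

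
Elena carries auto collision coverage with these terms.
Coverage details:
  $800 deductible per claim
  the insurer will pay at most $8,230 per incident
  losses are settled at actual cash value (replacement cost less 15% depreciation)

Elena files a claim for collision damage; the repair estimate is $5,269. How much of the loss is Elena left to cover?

$1,590.35

Actual cash value after 15% depreciation: $5,269 × 85% = $4,478.65.
Less the $800 deductible: $4,478.65 − $800 = $3,678.65.
That's under the $8,230 cap, so the insurer reimburses the full $3,678.65.
Out of pocket: $5,269 − $3,678.65 = $1,590.35.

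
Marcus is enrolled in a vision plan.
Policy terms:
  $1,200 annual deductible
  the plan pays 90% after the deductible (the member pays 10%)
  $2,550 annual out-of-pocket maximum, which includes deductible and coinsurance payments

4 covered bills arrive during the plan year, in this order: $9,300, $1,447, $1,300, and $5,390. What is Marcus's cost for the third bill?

$130

Bill 1, $9,300: $1,200 finishes the deductible; $8,100 goes to coinsurance; coinsurance $8,100 × 10% = $810. Member owes $2,010 (running OOP $2,010).
Bill 2, $1,447: deductible met; 10% of $1,447 = $144.70. Member pays $144.70; OOP now $2,154.70.
Bill 3, $1,300: 10% coinsurance on $1,300 = $130. Cost to member: $130. OOP to date $2,284.70.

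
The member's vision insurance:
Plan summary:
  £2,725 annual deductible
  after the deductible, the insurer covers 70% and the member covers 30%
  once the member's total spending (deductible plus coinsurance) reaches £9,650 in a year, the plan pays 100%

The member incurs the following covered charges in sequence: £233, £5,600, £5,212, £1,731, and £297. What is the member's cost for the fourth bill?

£519.30

Claim 1 (£233): all of it applies to the deductible. Member pays £233; OOP now £233.
Claim 2 (£5,600): £2,492 finishes the deductible; £3,108 goes to coinsurance; member's 30% is £932.40. Member pays £3,424.40; OOP now £3,657.40.
Claim 3 (£5,212): deductible met; 30% of £5,212 = £1,563.60. Member owes £1,563.60 (running OOP £5,221).
Claim 4 (£1,731): 30% coinsurance on £1,731 = £519.30. Member pays £519.30; OOP now £5,740.30.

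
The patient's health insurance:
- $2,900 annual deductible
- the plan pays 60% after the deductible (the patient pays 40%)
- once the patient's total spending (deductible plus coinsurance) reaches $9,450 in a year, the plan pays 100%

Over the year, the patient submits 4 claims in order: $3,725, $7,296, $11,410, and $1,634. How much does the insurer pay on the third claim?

Claim 1 ($3,725): $2,900 to deductible, leaving $825; 40% of $825 = $330. Patient pays $3,230; OOP now $3,230. Plan pays $3,725 − $3,230 = $495.
Claim 2 ($7,296): deductible already satisfied, so patient's share is 40% × $7,296 = $2,918.40. Cost to patient: $2,918.40. OOP to date $6,148.40. Plan pays $7,296 − $2,918.40 = $4,377.60.
Claim 3 ($11,410): deductible already satisfied, so patient's share is 40% × $11,410 = $4,564. That would push OOP to $10,712.40, over the $9,450 cap, so patient pays $9,450 − $6,148.40 = $3,301.60. Plan pays $11,410 − $3,301.60 = $8,108.40.

$8,108.40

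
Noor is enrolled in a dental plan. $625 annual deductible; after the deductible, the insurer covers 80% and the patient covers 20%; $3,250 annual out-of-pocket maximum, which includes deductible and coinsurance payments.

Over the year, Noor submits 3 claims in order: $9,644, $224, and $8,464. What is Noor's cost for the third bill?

$776.40

Claim 1 ($9,644): deductible takes $625, $9,019 remains; patient's 20% is $1,803.80. Cost to patient: $2,428.80. OOP to date $2,428.80.
Claim 2 ($224): deductible already satisfied, so patient's share is 20% × $224 = $44.80. Patient owes $44.80 (running OOP $2,473.60).
Claim 3 ($8,464): deductible already satisfied, so patient's share is 20% × $8,464 = $1,692.80. That would push OOP to $4,166.40, over the $3,250 cap, so patient pays $3,250 − $2,473.60 = $776.40.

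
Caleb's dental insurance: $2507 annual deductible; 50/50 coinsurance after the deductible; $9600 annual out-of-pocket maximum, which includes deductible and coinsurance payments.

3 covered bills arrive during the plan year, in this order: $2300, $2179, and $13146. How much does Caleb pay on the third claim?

$6107

Claim 1 — $2300: all of it applies to the deductible. Cost to patient: $2300. OOP to date $2300.
Claim 2 — $2179: $207 finishes the deductible; $1972 goes to coinsurance; patient's 50% is $986. Patient owes $1193 (running OOP $3493).
Claim 3 — $13146: 50% coinsurance on $13146 = $6573. Adding that to $3493 gives $10066, past the $9600 cap; patient pays only $9600 − $3493 = $6107.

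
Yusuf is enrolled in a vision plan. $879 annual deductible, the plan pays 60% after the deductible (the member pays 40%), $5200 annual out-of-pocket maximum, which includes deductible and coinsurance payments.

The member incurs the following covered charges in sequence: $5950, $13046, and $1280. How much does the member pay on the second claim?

$2292.60

Claim 1 — $5950: $879 to deductible, leaving $5071; 40% of $5071 = $2028.40. Member owes $2907.40 (running OOP $2907.40).
Claim 2 — $13046: 40% coinsurance on $13046 = $5218.40. Adding that to $2907.40 gives $8125.80, past the $5200 cap; member pays only $5200 − $2907.40 = $2292.60.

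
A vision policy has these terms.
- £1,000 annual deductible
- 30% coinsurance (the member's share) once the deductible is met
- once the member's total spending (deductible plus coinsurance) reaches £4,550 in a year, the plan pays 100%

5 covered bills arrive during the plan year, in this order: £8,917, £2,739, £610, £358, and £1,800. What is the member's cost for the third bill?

Claim 1 (£8,917): £1,000 to deductible, leaving £7,917; 30% of £7,917 = £2,375.10. Member pays £3,375.10; OOP now £3,375.10.
Claim 2 (£2,739): 30% coinsurance on £2,739 = £821.70. Member owes £821.70 (running OOP £4,196.80).
Claim 3 (£610): deductible met; 30% of £610 = £183. Cost to member: £183. OOP to date £4,379.80.

£183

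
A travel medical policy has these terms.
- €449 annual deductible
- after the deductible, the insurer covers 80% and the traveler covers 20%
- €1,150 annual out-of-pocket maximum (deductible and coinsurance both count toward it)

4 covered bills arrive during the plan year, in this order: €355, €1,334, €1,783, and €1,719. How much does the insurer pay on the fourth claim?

Claim 1 — €355: all of it applies to the deductible. Traveler owes €355 (running OOP €355). Plan pays €355 − €355 = €0.
Claim 2 — €1,334: €94 to deductible, leaving €1,240; 20% of €1,240 = €248. Cost to traveler: €342. OOP to date €697. Insurer: €1,334 − €342 = €992.
Claim 3 — €1,783: deductible already satisfied, so traveler's share is 20% × €1,783 = €356.60. Traveler owes €356.60 (running OOP €1,053.60). Insurer: €1,783 − €356.60 = €1,426.40.
Claim 4 — €1,719: 20% coinsurance on €1,719 = €343.80. Adding that to €1,053.60 gives €1,397.40, past the €1,150 cap; traveler pays only €1,150 − €1,053.60 = €96.40. Plan pays €1,719 − €96.40 = €1,622.60.

€1,622.60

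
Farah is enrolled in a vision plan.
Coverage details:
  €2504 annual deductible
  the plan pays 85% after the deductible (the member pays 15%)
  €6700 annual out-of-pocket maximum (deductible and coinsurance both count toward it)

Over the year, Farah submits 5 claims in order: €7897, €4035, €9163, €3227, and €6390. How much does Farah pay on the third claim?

Claim 1 (€7897): €2504 finishes the deductible; €5393 goes to coinsurance; member's 15% is €808.95. Cost to member: €3312.95. OOP to date €3312.95.
Claim 2 (€4035): deductible met; 15% of €4035 = €605.25. Member owes €605.25 (running OOP €3918.20).
Claim 3 (€9163): 15% coinsurance on €9163 = €1374.45. Cost to member: €1374.45. OOP to date €5292.65.

€1374.45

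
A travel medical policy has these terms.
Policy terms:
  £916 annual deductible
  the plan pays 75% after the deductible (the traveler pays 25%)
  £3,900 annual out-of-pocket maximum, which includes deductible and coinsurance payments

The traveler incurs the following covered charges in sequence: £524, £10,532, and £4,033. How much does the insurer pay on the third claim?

£3,584

Claim 1 (£524): all of it applies to the deductible. Traveler owes £524 (running OOP £524). Plan pays £524 − £524 = £0.
Claim 2 (£10,532): £392 finishes the deductible; £10,140 goes to coinsurance; traveler's 25% is £2,535. Cost to traveler: £2,927. OOP to date £3,451. Plan pays £10,532 − £2,927 = £7,605.
Claim 3 (£4,033): 25% coinsurance on £4,033 = £1,008.25. Adding that to £3,451 gives £4,459.25, past the £3,900 cap; traveler pays only £3,900 − £3,451 = £449. Insurer: £4,033 − £449 = £3,584.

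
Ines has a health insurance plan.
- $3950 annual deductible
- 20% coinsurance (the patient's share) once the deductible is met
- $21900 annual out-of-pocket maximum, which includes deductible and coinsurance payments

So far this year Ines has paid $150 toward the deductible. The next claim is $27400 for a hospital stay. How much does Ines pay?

Remaining deductible: $3950 − $150 = $3800.
The remaining $23600 (= $27400 − $3800) moves to coinsurance.
20% of $23600 = $4720 falls to the patient.
That puts the patient's cost at $3800 + $4720 = $8520 before any cap.
Total out-of-pocket so far would be $150 + $8520 = $8670, below the $21900 cap — no reduction.

$8520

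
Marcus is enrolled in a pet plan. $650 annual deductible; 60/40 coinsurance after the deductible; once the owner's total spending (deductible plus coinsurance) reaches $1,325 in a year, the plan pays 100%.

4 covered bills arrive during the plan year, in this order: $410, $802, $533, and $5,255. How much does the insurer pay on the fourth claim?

Claim 1 — $410: fully absorbed by the deductible. Owner owes $410 (running OOP $410). Plan pays $410 − $410 = $0.
Claim 2 — $802: deductible takes $240, $562 remains; 40% of $562 = $224.80. Owner pays $464.80; OOP now $874.80. Insurer: $802 − $464.80 = $337.20.
Claim 3 — $533: deductible met; 40% of $533 = $213.20. Cost to owner: $213.20. OOP to date $1,088. Plan pays $533 − $213.20 = $319.80.
Claim 4 — $5,255: 40% coinsurance on $5,255 = $2,102. OOP would hit $3,190 > $1,325, so the cap limits the owner to $1,325 − $1,088 = $237. Insurer: $5,255 − $237 = $5,018.

$5,018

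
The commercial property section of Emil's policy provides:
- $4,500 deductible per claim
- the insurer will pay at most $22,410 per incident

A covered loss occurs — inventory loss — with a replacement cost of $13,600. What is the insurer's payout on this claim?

After the deductible, $13,600 − $4,500 = $9,100 remains.
$9,100 is within the $22,410 limit, so the insurer pays $9,100.

$9,100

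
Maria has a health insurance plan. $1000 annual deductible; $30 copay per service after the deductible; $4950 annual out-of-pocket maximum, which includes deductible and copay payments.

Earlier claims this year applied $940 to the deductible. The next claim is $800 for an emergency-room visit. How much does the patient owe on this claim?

$90

$940 of the $1000 deductible is already met, leaving $60.
That leaves $800 − $60 = $740 for the copay.
Copay on this service: $30.
That puts the patient's cost at $60 + $30 = $90 before any cap.
Year-to-date out-of-pocket becomes $940 + $90 = $1030, still under the $4950 maximum, so no cap applies.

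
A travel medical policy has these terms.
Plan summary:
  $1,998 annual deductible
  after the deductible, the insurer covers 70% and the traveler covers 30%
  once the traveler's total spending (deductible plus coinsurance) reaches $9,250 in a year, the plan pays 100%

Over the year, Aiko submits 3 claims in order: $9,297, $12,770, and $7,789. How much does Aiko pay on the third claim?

$1,231.30

Claim 1 ($9,297): deductible takes $1,998, $7,299 remains; coinsurance $7,299 × 30% = $2,189.70. Traveler owes $4,187.70 (running OOP $4,187.70).
Claim 2 ($12,770): deductible already satisfied, so traveler's share is 30% × $12,770 = $3,831. Traveler pays $3,831; OOP now $8,018.70.
Claim 3 ($7,789): 30% coinsurance on $7,789 = $2,336.70. OOP would hit $10,355.40 > $9,250, so the cap limits the traveler to $9,250 − $8,018.70 = $1,231.30.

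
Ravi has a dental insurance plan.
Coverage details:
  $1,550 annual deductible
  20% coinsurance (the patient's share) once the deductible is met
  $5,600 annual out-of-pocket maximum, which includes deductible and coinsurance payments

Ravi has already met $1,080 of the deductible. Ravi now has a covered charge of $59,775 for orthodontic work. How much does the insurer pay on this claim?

$55,255

$1,080 of the $1,550 deductible is already met, leaving $470.
After the $470 deductible portion, $59,775 − $470 = $59,305 is subject to coinsurance.
Coinsurance: $59,305 × 20% = $11,861.
That puts the patient's cost at $470 + $11,861 = $12,331 before any cap.
Year-to-date out-of-pocket would reach $1,080 + $12,331 = $13,411, above the $5,600 maximum, so the patient pays only $5,600 − $1,080 = $4,520.
The plan picks up $59,775 − $4,520 = $55,255.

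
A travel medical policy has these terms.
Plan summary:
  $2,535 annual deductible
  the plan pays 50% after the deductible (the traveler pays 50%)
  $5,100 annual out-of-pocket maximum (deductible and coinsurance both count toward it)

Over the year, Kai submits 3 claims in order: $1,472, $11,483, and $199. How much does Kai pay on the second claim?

#1 ($1,472): fully absorbed by the deductible. Cost to traveler: $1,472. OOP to date $1,472.
#2 ($11,483): deductible takes $1,063, $10,420 remains; traveler's 50% is $5,210. Deductible plus coinsurance: $1,063 + $5,210 = $6,273. Adding that to $1,472 gives $7,745, past the $5,100 cap; traveler pays only $5,100 − $1,472 = $3,628.

$3,628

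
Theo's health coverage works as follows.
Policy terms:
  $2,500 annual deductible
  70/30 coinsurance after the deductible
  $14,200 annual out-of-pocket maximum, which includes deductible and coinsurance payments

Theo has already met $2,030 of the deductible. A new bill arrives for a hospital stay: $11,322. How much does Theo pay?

$3,725.60

$2,030 of the $2,500 deductible is already met, leaving $470.
The remaining $10,852 (= $11,322 − $470) moves to coinsurance.
30% of $10,852 = $3,255.60 falls to the patient.
Patient responsibility before any cap: $470 + $3,255.60 = $3,725.60.
Cumulative spending $2,030 + $3,725.60 = $5,755.60 stays under the $14,200 maximum.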